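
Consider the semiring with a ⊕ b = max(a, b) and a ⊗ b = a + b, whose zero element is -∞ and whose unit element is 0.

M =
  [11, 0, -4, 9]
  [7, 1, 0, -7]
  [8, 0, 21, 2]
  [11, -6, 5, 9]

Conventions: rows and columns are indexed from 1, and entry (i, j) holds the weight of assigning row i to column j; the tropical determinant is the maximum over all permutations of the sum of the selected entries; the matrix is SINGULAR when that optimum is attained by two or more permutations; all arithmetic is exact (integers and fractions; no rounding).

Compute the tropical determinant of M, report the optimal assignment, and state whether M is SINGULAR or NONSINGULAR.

σ = (1, 2, 3, 4): 11 + 1 + 21 + 9 = 42
σ = (1, 2, 4, 3): 11 + 1 + 2 + 5 = 19
σ = (1, 3, 2, 4): 11 + 0 + 0 + 9 = 20
σ = (1, 3, 4, 2): 11 + 0 + 2 + (-6) = 7
σ = (1, 4, 2, 3): 11 + (-7) + 0 + 5 = 9
σ = (1, 4, 3, 2): 11 + (-7) + 21 + (-6) = 19
σ = (2, 1, 3, 4): 0 + 7 + 21 + 9 = 37
σ = (2, 1, 4, 3): 0 + 7 + 2 + 5 = 14
σ = (2, 3, 1, 4): 0 + 0 + 8 + 9 = 17
σ = (2, 3, 4, 1): 0 + 0 + 2 + 11 = 13
σ = (2, 4, 1, 3): 0 + (-7) + 8 + 5 = 6
σ = (2, 4, 3, 1): 0 + (-7) + 21 + 11 = 25
σ = (3, 1, 2, 4): (-4) + 7 + 0 + 9 = 12
σ = (3, 1, 4, 2): (-4) + 7 + 2 + (-6) = -1
σ = (3, 2, 1, 4): (-4) + 1 + 8 + 9 = 14
σ = (3, 2, 4, 1): (-4) + 1 + 2 + 11 = 10
σ = (3, 4, 1, 2): (-4) + (-7) + 8 + (-6) = -9
σ = (3, 4, 2, 1): (-4) + (-7) + 0 + 11 = 0
σ = (4, 1, 2, 3): 9 + 7 + 0 + 5 = 21
σ = (4, 1, 3, 2): 9 + 7 + 21 + (-6) = 31
σ = (4, 2, 1, 3): 9 + 1 + 8 + 5 = 23
σ = (4, 2, 3, 1): 9 + 1 + 21 + 11 = 42
σ = (4, 3, 1, 2): 9 + 0 + 8 + (-6) = 11
σ = (4, 3, 2, 1): 9 + 0 + 0 + 11 = 20
Optimal value attained by: σ = (1, 2, 3, 4).
Answer: det⊕(M) = 42; verdict: SINGULAR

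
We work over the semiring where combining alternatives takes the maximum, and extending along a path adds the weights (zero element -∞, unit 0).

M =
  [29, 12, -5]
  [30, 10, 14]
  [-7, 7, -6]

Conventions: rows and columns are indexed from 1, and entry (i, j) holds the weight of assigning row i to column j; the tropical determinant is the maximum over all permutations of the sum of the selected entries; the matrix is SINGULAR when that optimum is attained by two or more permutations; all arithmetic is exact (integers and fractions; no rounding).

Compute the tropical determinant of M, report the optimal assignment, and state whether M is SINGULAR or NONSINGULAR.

σ = (1, 2, 3): 29 + 10 + (-6) = 33
σ = (1, 3, 2): 29 + 14 + 7 = 50
σ = (2, 1, 3): 12 + 30 + (-6) = 36
σ = (2, 3, 1): 12 + 14 + (-7) = 19
σ = (3, 1, 2): (-5) + 30 + 7 = 32
σ = (3, 2, 1): (-5) + 10 + (-7) = -2
Optimal value attained by: σ = (1, 3, 2).
Answer: det⊕(M) = 50; verdict: NONSINGULAR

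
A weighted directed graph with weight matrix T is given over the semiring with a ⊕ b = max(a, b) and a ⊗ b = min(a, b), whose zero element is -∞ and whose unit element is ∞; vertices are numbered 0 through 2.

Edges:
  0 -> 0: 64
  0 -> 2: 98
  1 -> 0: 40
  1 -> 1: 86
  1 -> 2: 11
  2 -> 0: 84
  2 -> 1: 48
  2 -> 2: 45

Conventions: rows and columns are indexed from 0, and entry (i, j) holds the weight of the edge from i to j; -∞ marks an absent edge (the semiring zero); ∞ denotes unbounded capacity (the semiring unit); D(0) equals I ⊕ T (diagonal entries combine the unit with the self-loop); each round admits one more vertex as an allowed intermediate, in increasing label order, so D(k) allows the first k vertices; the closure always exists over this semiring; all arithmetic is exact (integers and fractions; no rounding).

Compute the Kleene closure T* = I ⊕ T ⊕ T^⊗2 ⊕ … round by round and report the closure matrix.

D(0):
  [∞, -∞, 98]
  [40, ∞, 11]
  [84, 48, ∞]
D(1):
  [∞, -∞, 98]
  [40, ∞, 40]
  [84, 48, ∞]
D(2):
  [∞, -∞, 98]
  [40, ∞, 40]
  [84, 48, ∞]
D(3):
  [∞, 48, 98]
  [40, ∞, 40]
  [84, 48, ∞]
Answer: T* = [[∞, 48, 98], [40, ∞, 40], [84, 48, ∞]]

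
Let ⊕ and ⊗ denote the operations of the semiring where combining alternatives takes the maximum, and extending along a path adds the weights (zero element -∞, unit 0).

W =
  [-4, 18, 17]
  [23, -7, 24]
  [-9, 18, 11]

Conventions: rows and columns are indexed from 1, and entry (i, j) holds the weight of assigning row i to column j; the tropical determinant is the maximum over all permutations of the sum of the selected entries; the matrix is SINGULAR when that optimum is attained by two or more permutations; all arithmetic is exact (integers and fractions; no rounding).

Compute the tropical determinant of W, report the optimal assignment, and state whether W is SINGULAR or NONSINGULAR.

σ = (1, 2, 3): (-4) + (-7) + 11 = 0
σ = (1, 3, 2): (-4) + 24 + 18 = 38
σ = (2, 1, 3): 18 + 23 + 11 = 52
σ = (2, 3, 1): 18 + 24 + (-9) = 33
σ = (3, 1, 2): 17 + 23 + 18 = 58
σ = (3, 2, 1): 17 + (-7) + (-9) = 1
Optimal value attained by: σ = (3, 1, 2).
Answer: det⊕(W) = 58; verdict: NONSINGULAR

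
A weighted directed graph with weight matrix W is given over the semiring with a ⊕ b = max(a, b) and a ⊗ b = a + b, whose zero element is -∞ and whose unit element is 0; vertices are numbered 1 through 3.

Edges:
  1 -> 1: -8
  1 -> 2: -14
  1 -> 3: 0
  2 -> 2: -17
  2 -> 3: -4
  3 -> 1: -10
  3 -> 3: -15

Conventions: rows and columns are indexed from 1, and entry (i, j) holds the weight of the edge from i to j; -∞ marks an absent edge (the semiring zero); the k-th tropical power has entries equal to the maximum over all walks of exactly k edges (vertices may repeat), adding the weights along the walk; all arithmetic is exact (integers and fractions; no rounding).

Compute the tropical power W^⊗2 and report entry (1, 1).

W^⊗2:
  [-10, -22, -8]
  [-14, -34, -19]
  [-18, -24, -10]
Key observation: the optimum is the walk 1->3->1, with weight 0 + (-10) = -10.
Optimal value attained by: walk 1->3->1.
Answer: (W^⊗2)[1][1] = -10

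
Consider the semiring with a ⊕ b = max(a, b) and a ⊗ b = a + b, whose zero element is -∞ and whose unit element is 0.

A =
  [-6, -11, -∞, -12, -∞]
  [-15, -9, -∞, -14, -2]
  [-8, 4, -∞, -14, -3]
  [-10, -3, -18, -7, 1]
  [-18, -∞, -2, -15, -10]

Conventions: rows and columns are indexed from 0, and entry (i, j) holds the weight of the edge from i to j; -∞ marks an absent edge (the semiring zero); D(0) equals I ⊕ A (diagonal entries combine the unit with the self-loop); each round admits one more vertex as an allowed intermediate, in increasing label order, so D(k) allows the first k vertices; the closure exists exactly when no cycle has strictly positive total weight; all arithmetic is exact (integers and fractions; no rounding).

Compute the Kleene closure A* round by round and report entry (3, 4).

D(0):
  [0, -11, -∞, -12, -∞]
  [-15, 0, -∞, -14, -2]
  [-8, 4, 0, -14, -3]
  [-10, -3, -18, 0, 1]
  [-18, -∞, -2, -15, 0]
D(1):
  [0, -11, -∞, -12, -∞]
  [-15, 0, -∞, -14, -2]
  [-8, 4, 0, -14, -3]
  [-10, -3, -18, 0, 1]
  [-18, -29, -2, -15, 0]
D(2):
  [0, -11, -∞, -12, -13]
  [-15, 0, -∞, -14, -2]
  [-8, 4, 0, -10, 2]
  [-10, -3, -18, 0, 1]
  [-18, -29, -2, -15, 0]
D(3):
  [0, -11, -∞, -12, -13]
  [-15, 0, -∞, -14, -2]
  [-8, 4, 0, -10, 2]
  [-10, -3, -18, 0, 1]
  [-10, 2, -2, -12, 0]
D(4):
  [0, -11, -30, -12, -11]
  [-15, 0, -32, -14, -2]
  [-8, 4, 0, -10, 2]
  [-10, -3, -18, 0, 1]
  [-10, 2, -2, -12, 0]
D(5):
  [0, -9, -13, -12, -11]
  [-12, 0, -4, -14, -2]
  [-8, 4, 0, -10, 2]
  [-9, 3, -1, 0, 1]
  [-10, 2, -2, -12, 0]
Answer: A*[3][4] = 1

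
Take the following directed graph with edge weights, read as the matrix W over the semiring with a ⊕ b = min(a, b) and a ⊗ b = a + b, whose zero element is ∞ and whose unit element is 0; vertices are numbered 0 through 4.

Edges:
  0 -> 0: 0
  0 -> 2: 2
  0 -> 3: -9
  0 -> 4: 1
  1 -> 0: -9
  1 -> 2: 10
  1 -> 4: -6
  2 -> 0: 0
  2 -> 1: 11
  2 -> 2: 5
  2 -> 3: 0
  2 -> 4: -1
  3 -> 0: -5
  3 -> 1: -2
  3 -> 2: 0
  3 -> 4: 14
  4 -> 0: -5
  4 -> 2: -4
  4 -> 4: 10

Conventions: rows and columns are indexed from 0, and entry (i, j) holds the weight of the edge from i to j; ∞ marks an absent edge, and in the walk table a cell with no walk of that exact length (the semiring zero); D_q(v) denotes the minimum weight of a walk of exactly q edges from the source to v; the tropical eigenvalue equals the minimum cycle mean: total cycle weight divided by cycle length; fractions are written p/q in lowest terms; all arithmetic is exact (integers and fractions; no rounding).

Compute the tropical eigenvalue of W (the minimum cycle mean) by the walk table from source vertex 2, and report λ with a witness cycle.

q=0: [∞, ∞, 0, ∞, ∞]
q=1: [0, 11, 5, 0, -1]
q=2: [-6, -2, -5, -9, 1]
q=3: [-14, -11, -9, -15, -8]
q=4: [-20, -17, -15, -23, -17]
q=5: [-28, -25, -23, -29, -23]
Optimal cycle mean attained by: cycle 0->3->0, total (-9) + (-5), length 2.
Answer: λ = -7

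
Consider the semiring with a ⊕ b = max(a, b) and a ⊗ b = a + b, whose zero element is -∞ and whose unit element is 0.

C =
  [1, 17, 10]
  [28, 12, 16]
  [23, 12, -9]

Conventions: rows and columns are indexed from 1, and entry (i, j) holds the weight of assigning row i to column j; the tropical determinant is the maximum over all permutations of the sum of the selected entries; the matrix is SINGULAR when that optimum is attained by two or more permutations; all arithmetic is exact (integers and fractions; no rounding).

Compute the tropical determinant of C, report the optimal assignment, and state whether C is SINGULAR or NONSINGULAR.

σ = (1, 2, 3): 1 + 12 + (-9) = 4
σ = (1, 3, 2): 1 + 16 + 12 = 29
σ = (2, 1, 3): 17 + 28 + (-9) = 36
σ = (2, 3, 1): 17 + 16 + 23 = 56
σ = (3, 1, 2): 10 + 28 + 12 = 50
σ = (3, 2, 1): 10 + 12 + 23 = 45
Optimal value attained by: σ = (2, 3, 1).
Answer: det⊕(C) = 56; verdict: NONSINGULAR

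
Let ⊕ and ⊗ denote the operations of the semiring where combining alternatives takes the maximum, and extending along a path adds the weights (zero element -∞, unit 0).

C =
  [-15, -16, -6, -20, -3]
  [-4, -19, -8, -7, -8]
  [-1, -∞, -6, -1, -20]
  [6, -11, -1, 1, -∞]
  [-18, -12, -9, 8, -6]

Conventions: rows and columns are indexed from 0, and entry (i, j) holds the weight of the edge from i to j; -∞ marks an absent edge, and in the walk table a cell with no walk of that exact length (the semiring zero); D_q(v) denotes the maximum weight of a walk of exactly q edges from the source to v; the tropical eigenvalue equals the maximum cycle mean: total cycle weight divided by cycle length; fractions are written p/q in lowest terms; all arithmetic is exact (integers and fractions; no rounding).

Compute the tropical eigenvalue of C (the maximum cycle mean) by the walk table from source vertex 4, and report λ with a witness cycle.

q=0: [-∞, -∞, -∞, -∞, 0]
q=1: [-18, -12, -9, 8, -6]
q=2: [14, -3, 7, 9, -12]
q=3: [15, -2, 8, 10, 11]
q=4: [16, -1, 9, 19, 12]
q=5: [25, 8, 18, 20, 13]
Optimal cycle mean attained by: cycle 0->4->3->0, total (-3) + 8 + 6, length 3.
Answer: λ = 11/3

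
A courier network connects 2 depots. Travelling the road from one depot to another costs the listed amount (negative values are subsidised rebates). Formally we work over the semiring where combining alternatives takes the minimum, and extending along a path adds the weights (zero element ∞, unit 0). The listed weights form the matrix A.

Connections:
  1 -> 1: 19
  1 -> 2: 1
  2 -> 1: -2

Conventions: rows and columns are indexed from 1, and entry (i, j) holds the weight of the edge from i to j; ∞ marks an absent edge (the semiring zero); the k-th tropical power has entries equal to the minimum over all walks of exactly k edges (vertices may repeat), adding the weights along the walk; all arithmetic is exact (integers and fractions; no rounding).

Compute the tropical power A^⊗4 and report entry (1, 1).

A^⊗2:
  [-1, 20]
  [17, -1]
A^⊗3:
  [18, 0]
  [-3, 18]
A^⊗4:
  [-2, 19]
  [16, -2]
Key observation: the optimum is the walk 1->2->1->2->1, with weight 1 + (-2) + 1 + (-2) = -2.
Optimal value attained by: walk 1->2->1->2->1.
Answer: (A^⊗4)[1][1] = -2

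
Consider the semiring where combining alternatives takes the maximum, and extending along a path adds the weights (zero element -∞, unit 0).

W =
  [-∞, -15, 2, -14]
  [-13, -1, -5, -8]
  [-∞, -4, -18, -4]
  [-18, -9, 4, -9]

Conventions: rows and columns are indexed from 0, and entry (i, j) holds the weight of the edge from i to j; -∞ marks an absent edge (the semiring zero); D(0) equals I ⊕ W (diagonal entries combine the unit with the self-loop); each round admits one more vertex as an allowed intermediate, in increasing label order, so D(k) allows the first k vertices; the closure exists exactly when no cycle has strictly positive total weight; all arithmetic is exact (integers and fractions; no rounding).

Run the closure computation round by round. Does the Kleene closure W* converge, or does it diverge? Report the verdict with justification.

D(0):
  [0, -15, 2, -14]
  [-13, 0, -5, -8]
  [-∞, -4, 0, -4]
  [-18, -9, 4, 0]
D(1):
  [0, -15, 2, -14]
  [-13, 0, -5, -8]
  [-∞, -4, 0, -4]
  [-18, -9, 4, 0]
D(2):
  [0, -15, 2, -14]
  [-13, 0, -5, -8]
  [-17, -4, 0, -4]
  [-18, -9, 4, 0]
D(3):
  [0, -2, 2, -2]
  [-13, 0, -5, -8]
  [-17, -4, 0, -4]
  [-13, 0, 4, 0]
D(4):
  [0, -2, 2, -2]
  [-13, 0, -4, -8]
  [-17, -4, 0, -4]
  [-13, 0, 4, 0]
Key observation: every diagonal entry stays at the unit through all rounds, so no improving cycle exists.
Answer: CONVERGES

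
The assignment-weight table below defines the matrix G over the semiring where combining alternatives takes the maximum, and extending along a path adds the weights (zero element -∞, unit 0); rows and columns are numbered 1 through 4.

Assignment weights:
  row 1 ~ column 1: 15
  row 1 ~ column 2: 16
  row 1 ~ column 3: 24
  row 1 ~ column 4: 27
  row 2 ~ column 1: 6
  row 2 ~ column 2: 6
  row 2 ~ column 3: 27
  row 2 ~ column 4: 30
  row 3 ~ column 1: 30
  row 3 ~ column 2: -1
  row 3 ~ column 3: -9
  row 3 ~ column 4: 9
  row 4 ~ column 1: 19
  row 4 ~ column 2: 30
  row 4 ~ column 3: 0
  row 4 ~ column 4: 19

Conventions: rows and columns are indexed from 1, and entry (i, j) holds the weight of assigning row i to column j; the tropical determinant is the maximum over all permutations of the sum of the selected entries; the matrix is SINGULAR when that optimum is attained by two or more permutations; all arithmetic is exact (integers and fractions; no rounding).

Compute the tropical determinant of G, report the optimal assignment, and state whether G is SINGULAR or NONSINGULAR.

σ = (1, 2, 3, 4): 15 + 6 + (-9) + 19 = 31
σ = (1, 2, 4, 3): 15 + 6 + 9 + 0 = 30
σ = (1, 3, 2, 4): 15 + 27 + (-1) + 19 = 60
σ = (1, 3, 4, 2): 15 + 27 + 9 + 30 = 81
σ = (1, 4, 2, 3): 15 + 30 + (-1) + 0 = 44
σ = (1, 4, 3, 2): 15 + 30 + (-9) + 30 = 66
σ = (2, 1, 3, 4): 16 + 6 + (-9) + 19 = 32
σ = (2, 1, 4, 3): 16 + 6 + 9 + 0 = 31
σ = (2, 3, 1, 4): 16 + 27 + 30 + 19 = 92
σ = (2, 3, 4, 1): 16 + 27 + 9 + 19 = 71
σ = (2, 4, 1, 3): 16 + 30 + 30 + 0 = 76
σ = (2, 4, 3, 1): 16 + 30 + (-9) + 19 = 56
σ = (3, 1, 2, 4): 24 + 6 + (-1) + 19 = 48
σ = (3, 1, 4, 2): 24 + 6 + 9 + 30 = 69
σ = (3, 2, 1, 4): 24 + 6 + 30 + 19 = 79
σ = (3, 2, 4, 1): 24 + 6 + 9 + 19 = 58
σ = (3, 4, 1, 2): 24 + 30 + 30 + 30 = 114
σ = (3, 4, 2, 1): 24 + 30 + (-1) + 19 = 72
σ = (4, 1, 2, 3): 27 + 6 + (-1) + 0 = 32
σ = (4, 1, 3, 2): 27 + 6 + (-9) + 30 = 54
σ = (4, 2, 1, 3): 27 + 6 + 30 + 0 = 63
σ = (4, 2, 3, 1): 27 + 6 + (-9) + 19 = 43
σ = (4, 3, 1, 2): 27 + 27 + 30 + 30 = 114
σ = (4, 3, 2, 1): 27 + 27 + (-1) + 19 = 72
Optimal value attained by: σ = (3, 4, 1, 2).
Answer: det⊕(G) = 114; verdict: SINGULAR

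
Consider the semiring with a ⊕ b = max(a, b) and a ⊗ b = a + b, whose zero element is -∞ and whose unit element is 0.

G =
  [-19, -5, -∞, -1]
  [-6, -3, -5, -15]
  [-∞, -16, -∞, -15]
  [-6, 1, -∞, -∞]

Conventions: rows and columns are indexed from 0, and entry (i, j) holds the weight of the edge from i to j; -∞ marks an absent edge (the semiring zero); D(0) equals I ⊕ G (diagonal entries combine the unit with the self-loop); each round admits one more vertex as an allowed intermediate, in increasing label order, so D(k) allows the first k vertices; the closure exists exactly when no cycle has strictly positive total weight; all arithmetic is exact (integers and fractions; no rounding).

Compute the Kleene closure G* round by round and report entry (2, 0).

D(0):
  [0, -5, -∞, -1]
  [-6, 0, -5, -15]
  [-∞, -16, 0, -15]
  [-6, 1, -∞, 0]
D(1):
  [0, -5, -∞, -1]
  [-6, 0, -5, -7]
  [-∞, -16, 0, -15]
  [-6, 1, -∞, 0]
D(2):
  [0, -5, -10, -1]
  [-6, 0, -5, -7]
  [-22, -16, 0, -15]
  [-5, 1, -4, 0]
D(3):
  [0, -5, -10, -1]
  [-6, 0, -5, -7]
  [-22, -16, 0, -15]
  [-5, 1, -4, 0]
D(4):
  [0, 0, -5, -1]
  [-6, 0, -5, -7]
  [-20, -14, 0, -15]
  [-5, 1, -4, 0]
Answer: G*[2][0] = -20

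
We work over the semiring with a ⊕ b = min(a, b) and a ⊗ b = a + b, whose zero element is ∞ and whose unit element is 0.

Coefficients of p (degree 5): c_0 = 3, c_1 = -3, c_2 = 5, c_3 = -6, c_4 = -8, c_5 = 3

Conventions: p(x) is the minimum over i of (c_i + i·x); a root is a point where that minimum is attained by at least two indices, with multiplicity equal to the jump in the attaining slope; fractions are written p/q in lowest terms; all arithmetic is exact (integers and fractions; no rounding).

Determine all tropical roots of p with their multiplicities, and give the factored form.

hull edge (i=0, c=3) to (i=1, c=-3): slope -6, span 1
hull edge (i=1, c=-3) to (i=4, c=-8): slope -5/3, span 3
hull edge (i=4, c=-8) to (i=5, c=3): slope 11, span 1
Factored form: p(x) = 3 ⊗ (x ⊕ (-11)) ⊗ (x ⊕ 5/3) ⊗ (x ⊕ 5/3) ⊗ (x ⊕ 5/3) ⊗ (x ⊕ 6)
Answer: roots = -11 (mult 1), 5/3 (mult 3), 6 (mult 1)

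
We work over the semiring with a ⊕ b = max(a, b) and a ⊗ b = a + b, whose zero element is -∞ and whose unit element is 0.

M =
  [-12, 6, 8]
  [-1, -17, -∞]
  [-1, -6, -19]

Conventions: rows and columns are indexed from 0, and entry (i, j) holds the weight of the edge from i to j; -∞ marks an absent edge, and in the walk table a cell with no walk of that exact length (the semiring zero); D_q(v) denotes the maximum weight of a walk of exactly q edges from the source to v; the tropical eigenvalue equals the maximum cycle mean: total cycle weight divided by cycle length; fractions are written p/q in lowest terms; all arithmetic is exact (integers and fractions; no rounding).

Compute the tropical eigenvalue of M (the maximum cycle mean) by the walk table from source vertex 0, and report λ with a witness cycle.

q=0: [0, -∞, -∞]
q=1: [-12, 6, 8]
q=2: [7, 2, -4]
q=3: [1, 13, 15]
Optimal cycle mean attained by: cycle 0->2->0, total 8 + (-1), length 2.
Answer: λ = 7/2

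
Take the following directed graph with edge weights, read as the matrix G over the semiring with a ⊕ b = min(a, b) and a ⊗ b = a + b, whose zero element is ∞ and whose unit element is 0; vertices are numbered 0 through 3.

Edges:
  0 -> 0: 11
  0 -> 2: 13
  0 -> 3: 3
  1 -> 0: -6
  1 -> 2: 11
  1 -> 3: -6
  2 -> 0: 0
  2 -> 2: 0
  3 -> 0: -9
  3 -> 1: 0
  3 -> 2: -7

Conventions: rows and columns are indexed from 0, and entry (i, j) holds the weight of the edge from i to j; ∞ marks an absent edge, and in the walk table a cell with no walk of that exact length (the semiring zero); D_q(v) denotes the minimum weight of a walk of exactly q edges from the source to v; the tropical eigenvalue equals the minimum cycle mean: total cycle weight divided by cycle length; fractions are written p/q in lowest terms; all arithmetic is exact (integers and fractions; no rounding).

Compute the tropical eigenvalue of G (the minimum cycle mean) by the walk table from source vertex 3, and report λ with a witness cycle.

q=0: [∞, ∞, ∞, 0]
q=1: [-9, 0, -7, ∞]
q=2: [-7, ∞, -7, -6]
q=3: [-15, -6, -13, -4]
q=4: [-13, -4, -13, -12]
Optimal cycle mean attained by: cycle 0->3->0, total 3 + (-9), length 2.
Answer: λ = -3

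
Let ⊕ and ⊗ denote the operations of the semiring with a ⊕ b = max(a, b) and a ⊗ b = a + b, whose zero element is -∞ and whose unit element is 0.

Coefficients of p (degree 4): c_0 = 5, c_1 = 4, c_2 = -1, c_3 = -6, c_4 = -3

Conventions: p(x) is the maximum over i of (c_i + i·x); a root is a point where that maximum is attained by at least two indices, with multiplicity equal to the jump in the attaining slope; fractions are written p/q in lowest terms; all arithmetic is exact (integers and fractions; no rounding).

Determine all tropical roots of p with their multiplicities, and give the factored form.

hull edge (i=0, c=5) to (i=1, c=4): slope -1, span 1
hull edge (i=1, c=4) to (i=4, c=-3): slope -7/3, span 3
Factored form: p(x) = -3 ⊗ (x ⊕ 1) ⊗ (x ⊕ 7/3) ⊗ (x ⊕ 7/3) ⊗ (x ⊕ 7/3)
Answer: roots = 1 (mult 1), 7/3 (mult 3)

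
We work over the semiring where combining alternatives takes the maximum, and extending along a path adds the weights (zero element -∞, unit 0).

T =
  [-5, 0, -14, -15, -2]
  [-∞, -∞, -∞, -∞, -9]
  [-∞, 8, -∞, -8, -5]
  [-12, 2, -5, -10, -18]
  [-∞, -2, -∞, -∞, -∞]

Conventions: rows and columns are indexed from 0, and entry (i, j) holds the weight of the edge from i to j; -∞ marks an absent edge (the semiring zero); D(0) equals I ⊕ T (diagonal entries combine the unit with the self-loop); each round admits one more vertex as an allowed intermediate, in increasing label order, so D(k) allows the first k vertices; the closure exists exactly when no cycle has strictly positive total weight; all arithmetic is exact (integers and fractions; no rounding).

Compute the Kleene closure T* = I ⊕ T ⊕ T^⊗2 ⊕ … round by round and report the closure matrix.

D(0):
  [0, 0, -14, -15, -2]
  [-∞, 0, -∞, -∞, -9]
  [-∞, 8, 0, -8, -5]
  [-12, 2, -5, 0, -18]
  [-∞, -2, -∞, -∞, 0]
D(1):
  [0, 0, -14, -15, -2]
  [-∞, 0, -∞, -∞, -9]
  [-∞, 8, 0, -8, -5]
  [-12, 2, -5, 0, -14]
  [-∞, -2, -∞, -∞, 0]
D(2):
  [0, 0, -14, -15, -2]
  [-∞, 0, -∞, -∞, -9]
  [-∞, 8, 0, -8, -1]
  [-12, 2, -5, 0, -7]
  [-∞, -2, -∞, -∞, 0]
D(3):
  [0, 0, -14, -15, -2]
  [-∞, 0, -∞, -∞, -9]
  [-∞, 8, 0, -8, -1]
  [-12, 3, -5, 0, -6]
  [-∞, -2, -∞, -∞, 0]
D(4):
  [0, 0, -14, -15, -2]
  [-∞, 0, -∞, -∞, -9]
  [-20, 8, 0, -8, -1]
  [-12, 3, -5, 0, -6]
  [-∞, -2, -∞, -∞, 0]
D(5):
  [0, 0, -14, -15, -2]
  [-∞, 0, -∞, -∞, -9]
  [-20, 8, 0, -8, -1]
  [-12, 3, -5, 0, -6]
  [-∞, -2, -∞, -∞, 0]
Answer: T* = [[0, 0, -14, -15, -2], [-∞, 0, -∞, -∞, -9], [-20, 8, 0, -8, -1], [-12, 3, -5, 0, -6], [-∞, -2, -∞, -∞, 0]]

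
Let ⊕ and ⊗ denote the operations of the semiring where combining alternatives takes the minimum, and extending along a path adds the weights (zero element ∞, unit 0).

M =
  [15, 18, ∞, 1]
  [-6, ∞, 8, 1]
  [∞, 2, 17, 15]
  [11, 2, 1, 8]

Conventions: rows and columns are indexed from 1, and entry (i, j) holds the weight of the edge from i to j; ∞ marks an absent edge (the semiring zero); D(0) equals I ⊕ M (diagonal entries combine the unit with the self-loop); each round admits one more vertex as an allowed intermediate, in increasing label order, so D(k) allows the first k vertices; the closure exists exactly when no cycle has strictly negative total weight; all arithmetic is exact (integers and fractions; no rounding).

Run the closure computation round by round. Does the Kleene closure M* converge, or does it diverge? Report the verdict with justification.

D(0):
  [0, 18, ∞, 1]
  [-6, 0, 8, 1]
  [∞, 2, 0, 15]
  [11, 2, 1, 0]
D(1):
  [0, 18, ∞, 1]
  [-6, 0, 8, -5]
  [∞, 2, 0, 15]
  [11, 2, 1, 0]
Detection: at round 2, diagonal entry (4, 4) turns strictly negative.
Key observation: the cycle 4->2->1->4 has total weight 2 + (-6) + 1, which is strictly negative.
Answer: DIVERGES — negative cycle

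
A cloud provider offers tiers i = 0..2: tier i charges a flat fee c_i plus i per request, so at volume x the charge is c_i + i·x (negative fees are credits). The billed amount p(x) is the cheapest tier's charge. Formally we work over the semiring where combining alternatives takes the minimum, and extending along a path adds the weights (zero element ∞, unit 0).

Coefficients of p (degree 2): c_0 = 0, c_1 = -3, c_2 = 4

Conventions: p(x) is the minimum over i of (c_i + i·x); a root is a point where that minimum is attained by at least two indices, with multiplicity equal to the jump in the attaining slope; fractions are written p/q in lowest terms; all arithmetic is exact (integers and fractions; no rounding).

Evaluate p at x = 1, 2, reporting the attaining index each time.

p(1) = min(0+0·1=0, -3+1·1=-2, 4+2·1=6) = -2 (attained by i=1)
p(2) = min(0+0·2=0, -3+1·2=-1, 4+2·2=8) = -1 (attained by i=1)
Answer: p(1) = -2; p(2) = -1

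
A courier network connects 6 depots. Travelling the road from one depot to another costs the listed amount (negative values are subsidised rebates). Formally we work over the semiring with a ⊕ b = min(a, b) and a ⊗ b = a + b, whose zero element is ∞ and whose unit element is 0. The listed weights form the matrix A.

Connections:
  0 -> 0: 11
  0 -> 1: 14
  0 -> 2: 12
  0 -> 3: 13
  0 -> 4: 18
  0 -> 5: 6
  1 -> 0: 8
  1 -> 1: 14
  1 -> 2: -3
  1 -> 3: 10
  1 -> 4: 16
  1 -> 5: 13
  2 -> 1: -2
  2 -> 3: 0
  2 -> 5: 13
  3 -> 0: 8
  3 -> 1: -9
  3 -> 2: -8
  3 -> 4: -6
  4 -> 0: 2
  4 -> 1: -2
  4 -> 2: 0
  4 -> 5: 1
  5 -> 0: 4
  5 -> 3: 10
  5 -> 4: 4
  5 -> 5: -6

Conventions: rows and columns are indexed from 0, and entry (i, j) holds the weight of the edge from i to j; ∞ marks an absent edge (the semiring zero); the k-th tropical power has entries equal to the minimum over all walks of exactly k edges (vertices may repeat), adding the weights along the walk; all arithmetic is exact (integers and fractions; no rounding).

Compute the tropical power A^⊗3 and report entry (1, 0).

A^⊗2:
  [10, 4, 5, 12, 7, 0]
  [17, -5, 2, -3, 4, 7]
  [6, -9, -8, 8, -6, 7]
  [-4, -10, -12, -8, 7, -5]
  [5, -2, -5, 0, 5, -5]
  [-2, 1, 2, 4, -2, -12]
A^⊗3:
  [4, 3, 1, 5, 4, -6]
  [3, -12, -11, 2, -9, 1]
  [-4, -10, -12, -8, 2, -5]
  [-2, -17, -16, -12, -14, -11]
  [-1, -9, -8, -5, -6, -11]
  [-8, -5, -4, -2, -8, -18]
Key observation: the optimum is the walk 1->2->1->0, with weight (-3) + (-2) + 8 = 3.
Optimal value attained by: walk 1->2->1->0.
Answer: (A^⊗3)[1][0] = 3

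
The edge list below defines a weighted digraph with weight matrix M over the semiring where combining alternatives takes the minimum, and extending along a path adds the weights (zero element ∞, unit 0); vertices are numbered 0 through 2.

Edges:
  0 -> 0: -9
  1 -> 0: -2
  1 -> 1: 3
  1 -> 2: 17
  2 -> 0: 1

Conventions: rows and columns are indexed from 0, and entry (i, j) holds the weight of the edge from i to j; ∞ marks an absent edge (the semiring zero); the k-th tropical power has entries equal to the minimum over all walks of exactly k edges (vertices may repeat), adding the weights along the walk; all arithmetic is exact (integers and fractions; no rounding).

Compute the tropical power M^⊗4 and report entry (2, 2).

M^⊗2:
  [-18, ∞, ∞]
  [-11, 6, 20]
  [-8, ∞, ∞]
M^⊗3:
  [-27, ∞, ∞]
  [-20, 9, 23]
  [-17, ∞, ∞]
M^⊗4:
  [-36, ∞, ∞]
  [-29, 12, 26]
  [-26, ∞, ∞]
Key observation: no walk of exactly 4 edges connects these vertices, so the entry is the semiring zero.
Answer: (M^⊗4)[2][2] = ∞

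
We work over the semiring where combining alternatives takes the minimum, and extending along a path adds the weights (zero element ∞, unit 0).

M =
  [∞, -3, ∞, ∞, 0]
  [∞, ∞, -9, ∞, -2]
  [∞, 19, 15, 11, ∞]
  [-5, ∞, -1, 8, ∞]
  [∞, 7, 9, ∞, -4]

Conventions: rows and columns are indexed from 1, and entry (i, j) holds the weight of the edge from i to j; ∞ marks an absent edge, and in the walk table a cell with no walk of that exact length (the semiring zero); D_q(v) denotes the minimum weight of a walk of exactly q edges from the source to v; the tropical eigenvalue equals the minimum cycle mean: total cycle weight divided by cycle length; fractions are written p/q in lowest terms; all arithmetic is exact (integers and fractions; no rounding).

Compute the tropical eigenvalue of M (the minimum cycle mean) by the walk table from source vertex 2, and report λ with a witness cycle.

q=0: [∞, 0, ∞, ∞, ∞]
q=1: [∞, ∞, -9, ∞, -2]
q=2: [∞, 5, 6, 2, -6]
q=3: [-3, 1, -4, 10, -10]
q=4: [5, -6, -8, 7, -14]
q=5: [2, -7, -15, 3, -18]
Optimal cycle mean attained by: cycle 5->5, total (-4), length 1.
Answer: λ = -4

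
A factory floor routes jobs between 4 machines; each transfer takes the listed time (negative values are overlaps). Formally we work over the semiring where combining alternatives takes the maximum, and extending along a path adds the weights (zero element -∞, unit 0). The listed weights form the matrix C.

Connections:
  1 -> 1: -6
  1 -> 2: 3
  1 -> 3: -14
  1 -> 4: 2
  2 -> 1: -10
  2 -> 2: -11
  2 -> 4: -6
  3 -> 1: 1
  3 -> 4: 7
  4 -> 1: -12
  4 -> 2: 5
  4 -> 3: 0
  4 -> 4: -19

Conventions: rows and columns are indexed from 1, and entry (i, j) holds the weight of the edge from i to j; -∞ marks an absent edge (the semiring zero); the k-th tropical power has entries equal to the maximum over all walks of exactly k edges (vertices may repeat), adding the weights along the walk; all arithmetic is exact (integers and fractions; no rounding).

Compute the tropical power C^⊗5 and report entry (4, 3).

C^⊗2:
  [-7, 7, 2, -3]
  [-16, -1, -6, -8]
  [-5, 12, 7, 3]
  [1, -6, -19, 7]
C^⊗3:
  [3, 2, -3, 9]
  [-5, -3, -8, 1]
  [8, 8, 3, 14]
  [-5, 12, 7, 3]
C^⊗4:
  [-2, 14, 9, 5]
  [-7, 6, 1, -1]
  [4, 19, 14, 10]
  [8, 8, 3, 14]
C^⊗5:
  [10, 10, 5, 16]
  [2, 4, -1, 8]
  [15, 15, 10, 21]
  [4, 19, 14, 10]
Key observation: the optimum is the walk 4->3->4->3->4->3, with weight 0 + 7 + 0 + 7 + 0 = 14.
Optimal value attained by: walk 4->3->4->3->4->3.
Answer: (C^⊗5)[4][3] = 14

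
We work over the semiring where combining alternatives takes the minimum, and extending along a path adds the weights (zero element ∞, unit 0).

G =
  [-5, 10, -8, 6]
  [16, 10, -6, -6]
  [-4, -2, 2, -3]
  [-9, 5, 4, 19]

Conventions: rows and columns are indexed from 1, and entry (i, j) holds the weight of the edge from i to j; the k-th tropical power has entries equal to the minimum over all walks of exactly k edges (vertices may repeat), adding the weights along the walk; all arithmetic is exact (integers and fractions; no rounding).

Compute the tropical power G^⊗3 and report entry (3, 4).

G^⊗2:
  [-12, -10, -13, -11]
  [-15, -8, -4, -9]
  [-12, 0, -12, -8]
  [-14, 1, -17, -3]
G^⊗3:
  [-20, -15, -20, -16]
  [-20, -6, -23, -14]
  [-17, -14, -20, -15]
  [-21, -19, -22, -20]
Key observation: the optimum is the walk 3->1->3->4, with weight (-4) + (-8) + (-3) = -15.
Optimal value attained by: walk 3->1->3->4.
Answer: (G^⊗3)[3][4] = -15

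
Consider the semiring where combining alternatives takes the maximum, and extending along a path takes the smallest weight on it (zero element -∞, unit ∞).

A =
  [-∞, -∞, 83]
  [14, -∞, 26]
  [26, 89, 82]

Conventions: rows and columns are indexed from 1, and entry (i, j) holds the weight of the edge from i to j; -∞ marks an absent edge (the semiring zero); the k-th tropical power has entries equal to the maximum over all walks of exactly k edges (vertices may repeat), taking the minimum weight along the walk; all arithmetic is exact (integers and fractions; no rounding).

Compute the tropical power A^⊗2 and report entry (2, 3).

A^⊗2:
  [26, 83, 82]
  [26, 26, 26]
  [26, 82, 82]
Key observation: the optimum is the walk 2->3->3, with weight 26 min 82 = 26.
Optimal value attained by: walk 2->3->3.
Answer: (A^⊗2)[2][3] = 26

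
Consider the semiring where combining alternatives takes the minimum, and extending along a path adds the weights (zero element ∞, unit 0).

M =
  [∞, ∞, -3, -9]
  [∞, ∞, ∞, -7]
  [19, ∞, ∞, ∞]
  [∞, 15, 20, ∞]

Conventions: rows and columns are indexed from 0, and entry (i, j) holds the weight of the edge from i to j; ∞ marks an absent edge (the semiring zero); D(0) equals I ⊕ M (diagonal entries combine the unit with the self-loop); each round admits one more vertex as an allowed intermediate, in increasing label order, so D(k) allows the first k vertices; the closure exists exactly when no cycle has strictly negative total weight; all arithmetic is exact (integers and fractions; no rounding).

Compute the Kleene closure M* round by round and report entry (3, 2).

D(0):
  [0, ∞, -3, -9]
  [∞, 0, ∞, -7]
  [19, ∞, 0, ∞]
  [∞, 15, 20, 0]
D(1):
  [0, ∞, -3, -9]
  [∞, 0, ∞, -7]
  [19, ∞, 0, 10]
  [∞, 15, 20, 0]
D(2):
  [0, ∞, -3, -9]
  [∞, 0, ∞, -7]
  [19, ∞, 0, 10]
  [∞, 15, 20, 0]
D(3):
  [0, ∞, -3, -9]
  [∞, 0, ∞, -7]
  [19, ∞, 0, 10]
  [39, 15, 20, 0]
D(4):
  [0, 6, -3, -9]
  [32, 0, 13, -7]
  [19, 25, 0, 10]
  [39, 15, 20, 0]
Answer: M*[3][2] = 20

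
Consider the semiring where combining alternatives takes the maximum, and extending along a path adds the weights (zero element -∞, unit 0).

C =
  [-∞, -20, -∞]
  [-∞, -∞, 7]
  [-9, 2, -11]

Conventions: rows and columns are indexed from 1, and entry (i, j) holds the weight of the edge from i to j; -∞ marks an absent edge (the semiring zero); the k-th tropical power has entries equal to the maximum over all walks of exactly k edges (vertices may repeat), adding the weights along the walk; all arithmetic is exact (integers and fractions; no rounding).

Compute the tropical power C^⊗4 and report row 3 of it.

C^⊗2:
  [-∞, -∞, -13]
  [-2, 9, -4]
  [-20, -9, 9]
C^⊗3:
  [-22, -11, -24]
  [-13, -2, 16]
  [0, 11, -2]
C^⊗4:
  [-33, -22, -4]
  [7, 18, 5]
  [-11, 0, 18]
Answer: row 3 of C^⊗4 = [-11, 0, 18]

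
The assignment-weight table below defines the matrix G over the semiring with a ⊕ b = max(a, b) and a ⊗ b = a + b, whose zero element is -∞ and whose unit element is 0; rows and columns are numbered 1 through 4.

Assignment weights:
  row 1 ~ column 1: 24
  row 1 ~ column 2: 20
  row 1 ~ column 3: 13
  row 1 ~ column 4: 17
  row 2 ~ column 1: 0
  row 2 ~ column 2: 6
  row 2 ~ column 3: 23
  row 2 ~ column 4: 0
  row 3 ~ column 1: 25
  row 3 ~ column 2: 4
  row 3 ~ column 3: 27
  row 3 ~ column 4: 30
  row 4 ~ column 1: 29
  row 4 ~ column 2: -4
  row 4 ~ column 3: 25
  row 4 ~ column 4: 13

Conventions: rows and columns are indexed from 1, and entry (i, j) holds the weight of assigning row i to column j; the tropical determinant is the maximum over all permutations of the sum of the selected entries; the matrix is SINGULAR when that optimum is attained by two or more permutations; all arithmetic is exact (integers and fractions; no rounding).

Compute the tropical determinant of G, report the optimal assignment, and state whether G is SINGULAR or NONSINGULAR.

σ = (1, 2, 3, 4): 24 + 6 + 27 + 13 = 70
σ = (1, 2, 4, 3): 24 + 6 + 30 + 25 = 85
σ = (1, 3, 2, 4): 24 + 23 + 4 + 13 = 64
σ = (1, 3, 4, 2): 24 + 23 + 30 + (-4) = 73
σ = (1, 4, 2, 3): 24 + 0 + 4 + 25 = 53
σ = (1, 4, 3, 2): 24 + 0 + 27 + (-4) = 47
σ = (2, 1, 3, 4): 20 + 0 + 27 + 13 = 60
σ = (2, 1, 4, 3): 20 + 0 + 30 + 25 = 75
σ = (2, 3, 1, 4): 20 + 23 + 25 + 13 = 81
σ = (2, 3, 4, 1): 20 + 23 + 30 + 29 = 102
σ = (2, 4, 1, 3): 20 + 0 + 25 + 25 = 70
σ = (2, 4, 3, 1): 20 + 0 + 27 + 29 = 76
σ = (3, 1, 2, 4): 13 + 0 + 4 + 13 = 30
σ = (3, 1, 4, 2): 13 + 0 + 30 + (-4) = 39
σ = (3, 2, 1, 4): 13 + 6 + 25 + 13 = 57
σ = (3, 2, 4, 1): 13 + 6 + 30 + 29 = 78
σ = (3, 4, 1, 2): 13 + 0 + 25 + (-4) = 34
σ = (3, 4, 2, 1): 13 + 0 + 4 + 29 = 46
σ = (4, 1, 2, 3): 17 + 0 + 4 + 25 = 46
σ = (4, 1, 3, 2): 17 + 0 + 27 + (-4) = 40
σ = (4, 2, 1, 3): 17 + 6 + 25 + 25 = 73
σ = (4, 2, 3, 1): 17 + 6 + 27 + 29 = 79
σ = (4, 3, 1, 2): 17 + 23 + 25 + (-4) = 61
σ = (4, 3, 2, 1): 17 + 23 + 4 + 29 = 73
Optimal value attained by: σ = (2, 3, 4, 1).
Answer: det⊕(G) = 102; verdict: NONSINGULAR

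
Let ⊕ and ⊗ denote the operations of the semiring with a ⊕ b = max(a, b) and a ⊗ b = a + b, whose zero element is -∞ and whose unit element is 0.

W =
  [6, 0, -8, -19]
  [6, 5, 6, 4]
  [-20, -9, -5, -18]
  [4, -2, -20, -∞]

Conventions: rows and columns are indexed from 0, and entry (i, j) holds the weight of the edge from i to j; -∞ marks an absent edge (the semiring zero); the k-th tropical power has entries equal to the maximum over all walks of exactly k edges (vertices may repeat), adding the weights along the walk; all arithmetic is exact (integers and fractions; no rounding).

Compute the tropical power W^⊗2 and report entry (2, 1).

W^⊗2:
  [12, 6, 6, 4]
  [12, 10, 11, 9]
  [-3, -4, -3, -5]
  [10, 4, 4, 2]
Key observation: the optimum is the walk 2->1->1, with weight (-9) + 5 = -4.
Optimal value attained by: walk 2->1->1.
Answer: (W^⊗2)[2][1] = -4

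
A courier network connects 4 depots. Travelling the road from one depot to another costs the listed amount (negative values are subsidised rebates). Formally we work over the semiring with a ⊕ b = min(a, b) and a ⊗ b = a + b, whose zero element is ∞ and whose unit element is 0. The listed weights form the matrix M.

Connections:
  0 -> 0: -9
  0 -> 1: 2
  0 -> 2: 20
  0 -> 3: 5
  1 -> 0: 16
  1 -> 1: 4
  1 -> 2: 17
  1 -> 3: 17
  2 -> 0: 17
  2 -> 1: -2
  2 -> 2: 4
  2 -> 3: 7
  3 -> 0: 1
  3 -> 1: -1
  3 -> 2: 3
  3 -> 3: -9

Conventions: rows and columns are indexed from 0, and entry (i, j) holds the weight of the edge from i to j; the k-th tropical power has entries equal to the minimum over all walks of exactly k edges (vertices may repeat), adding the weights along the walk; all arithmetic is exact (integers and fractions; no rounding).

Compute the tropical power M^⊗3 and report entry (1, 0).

M^⊗2:
  [-18, -7, 8, -4]
  [7, 8, 20, 8]
  [8, 2, 8, -2]
  [-8, -10, -6, -18]
M^⊗3:
  [-27, -16, -1, -13]
  [-2, 7, 11, -1]
  [-1, -3, 1, -11]
  [-17, -19, -15, -27]
Key observation: the optimum is the walk 1->0->0->0, with weight 16 + (-9) + (-9) = -2.
Optimal value attained by: walk 1->0->0->0.
Answer: (M^⊗3)[1][0] = -2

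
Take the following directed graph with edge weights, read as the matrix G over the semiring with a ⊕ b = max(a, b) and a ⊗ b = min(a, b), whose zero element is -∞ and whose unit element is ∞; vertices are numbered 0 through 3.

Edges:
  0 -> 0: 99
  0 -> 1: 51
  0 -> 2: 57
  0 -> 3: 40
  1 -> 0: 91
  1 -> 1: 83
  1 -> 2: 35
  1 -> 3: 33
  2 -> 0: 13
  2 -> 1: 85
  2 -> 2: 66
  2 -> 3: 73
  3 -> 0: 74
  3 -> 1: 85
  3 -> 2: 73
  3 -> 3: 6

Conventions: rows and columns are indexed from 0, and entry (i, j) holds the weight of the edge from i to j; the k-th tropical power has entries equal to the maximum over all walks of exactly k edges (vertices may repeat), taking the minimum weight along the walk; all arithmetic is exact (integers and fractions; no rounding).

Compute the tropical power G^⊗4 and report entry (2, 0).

G^⊗2:
  [99, 57, 57, 57]
  [91, 83, 57, 40]
  [85, 83, 73, 66]
  [85, 83, 66, 73]
G^⊗3:
  [99, 57, 57, 57]
  [91, 83, 57, 57]
  [85, 83, 66, 73]
  [85, 83, 73, 66]
G^⊗4:
  [99, 57, 57, 57]
  [91, 83, 57, 57]
  [85, 83, 73, 66]
  [85, 83, 66, 73]
Key observation: the optimum is the walk 2->1->0->0->0, with weight 85 min 91 min 99 min 99 = 85.
Optimal value attained by: walk 2->1->0->0->0.
Answer: (G^⊗4)[2][0] = 85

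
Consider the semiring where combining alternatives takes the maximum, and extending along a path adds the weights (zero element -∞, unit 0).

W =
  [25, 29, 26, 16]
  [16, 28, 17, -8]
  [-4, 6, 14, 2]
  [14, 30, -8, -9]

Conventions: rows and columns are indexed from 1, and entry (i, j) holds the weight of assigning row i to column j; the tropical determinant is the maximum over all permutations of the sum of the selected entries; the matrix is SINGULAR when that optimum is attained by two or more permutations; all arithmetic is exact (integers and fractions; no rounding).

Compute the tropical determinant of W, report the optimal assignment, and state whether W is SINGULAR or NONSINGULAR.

σ = (1, 2, 3, 4): 25 + 28 + 14 + (-9) = 58
σ = (1, 2, 4, 3): 25 + 28 + 2 + (-8) = 47
σ = (1, 3, 2, 4): 25 + 17 + 6 + (-9) = 39
σ = (1, 3, 4, 2): 25 + 17 + 2 + 30 = 74
σ = (1, 4, 2, 3): 25 + (-8) + 6 + (-8) = 15
σ = (1, 4, 3, 2): 25 + (-8) + 14 + 30 = 61
σ = (2, 1, 3, 4): 29 + 16 + 14 + (-9) = 50
σ = (2, 1, 4, 3): 29 + 16 + 2 + (-8) = 39
σ = (2, 3, 1, 4): 29 + 17 + (-4) + (-9) = 33
σ = (2, 3, 4, 1): 29 + 17 + 2 + 14 = 62
σ = (2, 4, 1, 3): 29 + (-8) + (-4) + (-8) = 9
σ = (2, 4, 3, 1): 29 + (-8) + 14 + 14 = 49
σ = (3, 1, 2, 4): 26 + 16 + 6 + (-9) = 39
σ = (3, 1, 4, 2): 26 + 16 + 2 + 30 = 74
σ = (3, 2, 1, 4): 26 + 28 + (-4) + (-9) = 41
σ = (3, 2, 4, 1): 26 + 28 + 2 + 14 = 70
σ = (3, 4, 1, 2): 26 + (-8) + (-4) + 30 = 44
σ = (3, 4, 2, 1): 26 + (-8) + 6 + 14 = 38
σ = (4, 1, 2, 3): 16 + 16 + 6 + (-8) = 30
σ = (4, 1, 3, 2): 16 + 16 + 14 + 30 = 76
σ = (4, 2, 1, 3): 16 + 28 + (-4) + (-8) = 32
σ = (4, 2, 3, 1): 16 + 28 + 14 + 14 = 72
σ = (4, 3, 1, 2): 16 + 17 + (-4) + 30 = 59
σ = (4, 3, 2, 1): 16 + 17 + 6 + 14 = 53
Optimal value attained by: σ = (4, 1, 3, 2).
Answer: det⊕(W) = 76; verdict: NONSINGULAR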